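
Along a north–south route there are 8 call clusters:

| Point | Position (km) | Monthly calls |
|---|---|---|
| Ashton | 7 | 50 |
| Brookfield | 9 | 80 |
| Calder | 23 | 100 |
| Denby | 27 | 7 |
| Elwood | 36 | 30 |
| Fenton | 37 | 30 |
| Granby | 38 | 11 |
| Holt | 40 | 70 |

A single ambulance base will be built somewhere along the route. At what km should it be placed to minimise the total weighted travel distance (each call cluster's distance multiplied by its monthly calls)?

x = 23

For a sum of weighted absolute distances on a line, the optimum is the weighted median (not the mean). Total weight W = 378; half-weight = 189.
Sort by position and accumulate weight:
  km 7 (Ashton, w=50) → cum 50
  km 9 (Brookfield, w=80) → cum 130
  km 23 (Calder, w=100) → cum 230  ≥ 189 → median here
  km 27 (Denby, w=7) → cum 237
  km 36 (Elwood, w=30) → cum 267
  km 37 (Fenton, w=30) → cum 297
  km 38 (Granby, w=11) → cum 308
  km 40 (Holt, w=70) → cum 378
Optimal location: km 23.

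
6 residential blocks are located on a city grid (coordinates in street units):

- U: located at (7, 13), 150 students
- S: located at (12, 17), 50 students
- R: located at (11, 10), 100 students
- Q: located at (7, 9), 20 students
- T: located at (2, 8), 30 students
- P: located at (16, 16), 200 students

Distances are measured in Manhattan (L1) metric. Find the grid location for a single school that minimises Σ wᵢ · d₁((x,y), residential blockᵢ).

Manhattan distance separates: Σwᵢ(|x−xᵢ|+|y−yᵢ|) = Σwᵢ|x−xᵢ| + Σwᵢ|y−yᵢ|, so x and y are optimised independently as 1-D weighted medians.
Total weight W = 550; half = 275.
x-coordinate, sorted with cumulative weight:
  x=2 (T, w=30) cum 30
  x=7 (U, w=150) cum 180
  x=7 (Q, w=20) cum 200
  x=11 (R, w=100) cum 300  ← median
  x=12 (S, w=50) cum 350
  x=16 (P, w=200) cum 550
⇒ x* = 11
y-coordinate, sorted with cumulative weight:
  y=8 (T, w=30) cum 30
  y=9 (Q, w=20) cum 50
  y=10 (R, w=100) cum 150
  y=13 (U, w=150) cum 300  ← median
  y=16 (P, w=200) cum 500
  y=17 (S, w=50) cum 550
⇒ y* = 13

(11, 13)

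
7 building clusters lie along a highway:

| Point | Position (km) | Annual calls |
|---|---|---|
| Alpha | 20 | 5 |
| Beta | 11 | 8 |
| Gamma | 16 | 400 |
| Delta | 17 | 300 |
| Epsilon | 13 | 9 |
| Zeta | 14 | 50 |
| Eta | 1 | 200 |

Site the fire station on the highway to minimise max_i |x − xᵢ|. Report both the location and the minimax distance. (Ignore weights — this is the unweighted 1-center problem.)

location 10.5, max distance 9.5

The 1-center on a line is the midpoint of the two extreme points: leftmost at 1, rightmost at 20.
Optimal location = (1 + 20)/2 = 10.5; maximum distance = (20 − 1)/2 = 9.5.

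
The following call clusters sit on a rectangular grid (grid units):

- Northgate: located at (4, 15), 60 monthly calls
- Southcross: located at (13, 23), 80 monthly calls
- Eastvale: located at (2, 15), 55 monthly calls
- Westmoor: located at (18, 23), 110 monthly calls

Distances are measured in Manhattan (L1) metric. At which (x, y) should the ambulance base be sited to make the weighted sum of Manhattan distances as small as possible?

Manhattan distance separates: Σwᵢ(|x−xᵢ|+|y−yᵢ|) = Σwᵢ|x−xᵢ| + Σwᵢ|y−yᵢ|, so x and y are optimised independently as 1-D weighted medians.
Total weight W = 305; half = 152.5.
x-coordinate, sorted with cumulative weight:
  x=2 (Eastvale, w=55) cum 55
  x=4 (Northgate, w=60) cum 115
  x=13 (Southcross, w=80) cum 195  ← median
  x=18 (Westmoor, w=110) cum 305
⇒ x* = 13
y-coordinate, sorted with cumulative weight:
  y=15 (Northgate, w=60) cum 60
  y=15 (Eastvale, w=55) cum 115
  y=23 (Southcross, w=80) cum 195  ← median
  y=23 (Westmoor, w=110) cum 305
⇒ y* = 23

(13, 23)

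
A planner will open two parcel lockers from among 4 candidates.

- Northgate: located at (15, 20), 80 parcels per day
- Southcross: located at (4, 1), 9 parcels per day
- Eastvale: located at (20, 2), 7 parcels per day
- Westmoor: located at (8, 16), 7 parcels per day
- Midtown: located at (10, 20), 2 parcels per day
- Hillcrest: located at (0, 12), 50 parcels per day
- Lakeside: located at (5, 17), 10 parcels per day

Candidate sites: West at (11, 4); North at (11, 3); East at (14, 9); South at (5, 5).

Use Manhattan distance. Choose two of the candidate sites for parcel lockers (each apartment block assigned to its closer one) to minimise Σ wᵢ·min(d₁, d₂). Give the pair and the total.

Evaluate every pair (each demand assigned to the nearer of the two):
  {East, South}: total = 1937
  {North, East}: total = 2252
  {West, East}: total = 2268
  {West, South}: total = 2574
  {North, South}: total = 2649
  {West, North}: total = 3030
Best pair: {East, South} with total 1937.

{East, South}, total 1937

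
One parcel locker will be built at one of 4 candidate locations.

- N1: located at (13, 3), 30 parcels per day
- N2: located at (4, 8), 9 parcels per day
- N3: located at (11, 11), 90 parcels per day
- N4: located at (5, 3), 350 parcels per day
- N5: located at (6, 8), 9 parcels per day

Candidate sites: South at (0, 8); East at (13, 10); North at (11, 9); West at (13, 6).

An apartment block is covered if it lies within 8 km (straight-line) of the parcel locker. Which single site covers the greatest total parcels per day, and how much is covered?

Coverage radius r = 8 km; a point is covered iff (Δx)²+(Δy)² ≤ 8² = 64.
  South (0, 8): covers {N2, N4, N5} → 368
  East (13, 10): covers {N1, N3, N5} → 129
  North (11, 9): covers {N1, N2, N3, N5} → 138
  West (13, 6): covers {N1, N3, N5} → 129
Maximum coverage at South: 368 parcels per day.

South, covering 368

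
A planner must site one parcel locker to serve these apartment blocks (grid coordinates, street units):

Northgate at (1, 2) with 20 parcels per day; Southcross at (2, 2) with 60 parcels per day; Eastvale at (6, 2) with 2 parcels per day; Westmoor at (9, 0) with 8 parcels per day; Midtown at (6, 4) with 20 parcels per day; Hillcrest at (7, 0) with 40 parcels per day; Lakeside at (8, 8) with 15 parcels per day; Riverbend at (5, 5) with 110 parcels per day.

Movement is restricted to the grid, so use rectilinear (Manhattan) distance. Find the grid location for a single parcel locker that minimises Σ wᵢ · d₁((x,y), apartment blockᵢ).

Manhattan distance separates: Σwᵢ(|x−xᵢ|+|y−yᵢ|) = Σwᵢ|x−xᵢ| + Σwᵢ|y−yᵢ|, so x and y are optimised independently as 1-D weighted medians.
Total weight W = 275; half = 137.5.
x-coordinate, sorted with cumulative weight:
  x=1 (Northgate, w=20) cum 20
  x=2 (Southcross, w=60) cum 80
  x=5 (Riverbend, w=110) cum 190  ← median
  x=6 (Eastvale, w=2) cum 192
  x=6 (Midtown, w=20) cum 212
  x=7 (Hillcrest, w=40) cum 252
  x=8 (Lakeside, w=15) cum 267
  x=9 (Westmoor, w=8) cum 275
⇒ x* = 5
y-coordinate, sorted with cumulative weight:
  y=0 (Westmoor, w=8) cum 8
  y=0 (Hillcrest, w=40) cum 48
  y=2 (Northgate, w=20) cum 68
  y=2 (Southcross, w=60) cum 128
  y=2 (Eastvale, w=2) cum 130
  y=4 (Midtown, w=20) cum 150  ← median
  y=5 (Riverbend, w=110) cum 260
  y=8 (Lakeside, w=15) cum 275
⇒ y* = 4

(5, 4)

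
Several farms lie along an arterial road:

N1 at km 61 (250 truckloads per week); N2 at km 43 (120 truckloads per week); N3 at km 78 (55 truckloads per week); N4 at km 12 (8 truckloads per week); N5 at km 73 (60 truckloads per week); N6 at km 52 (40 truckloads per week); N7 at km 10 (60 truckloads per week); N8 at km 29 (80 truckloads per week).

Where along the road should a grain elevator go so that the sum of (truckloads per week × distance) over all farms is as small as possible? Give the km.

x = 61

For a sum of weighted absolute distances on a line, the optimum is the weighted median (not the mean). Total weight W = 673; half-weight = 336.5.
Sort by position and accumulate weight:
  km 10 (N7, w=60) → cum 60
  km 12 (N4, w=8) → cum 68
  km 29 (N8, w=80) → cum 148
  km 43 (N2, w=120) → cum 268
  km 52 (N6, w=40) → cum 308
  km 61 (N1, w=250) → cum 558  ≥ 336.5 → median here
  km 73 (N5, w=60) → cum 618
  km 78 (N3, w=55) → cum 673
Optimal location: km 61.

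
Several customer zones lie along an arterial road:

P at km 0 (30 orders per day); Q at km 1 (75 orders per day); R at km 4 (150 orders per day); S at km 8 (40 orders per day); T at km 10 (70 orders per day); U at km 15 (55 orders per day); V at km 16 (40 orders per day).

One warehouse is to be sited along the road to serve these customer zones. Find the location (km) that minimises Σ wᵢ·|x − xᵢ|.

x = 4

For a sum of weighted absolute distances on a line, the optimum is the weighted median (not the mean). Total weight W = 460; half-weight = 230.
Sort by position and accumulate weight:
  km 0 (P, w=30) → cum 30
  km 1 (Q, w=75) → cum 105
  km 4 (R, w=150) → cum 255  ≥ 230 → median here
  km 8 (S, w=40) → cum 295
  km 10 (T, w=70) → cum 365
  km 15 (U, w=55) → cum 420
  km 16 (V, w=40) → cum 460
Optimal location: km 4.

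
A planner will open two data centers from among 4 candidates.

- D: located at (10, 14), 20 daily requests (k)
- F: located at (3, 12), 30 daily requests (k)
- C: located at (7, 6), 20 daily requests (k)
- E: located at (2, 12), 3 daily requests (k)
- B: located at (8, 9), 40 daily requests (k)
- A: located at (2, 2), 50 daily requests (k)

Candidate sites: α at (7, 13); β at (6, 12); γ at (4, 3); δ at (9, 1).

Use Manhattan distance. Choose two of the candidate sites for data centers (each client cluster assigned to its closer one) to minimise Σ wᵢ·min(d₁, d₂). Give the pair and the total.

Evaluate every pair (each demand assigned to the nearer of the two):
  {β, γ}: total = 692
  {α, γ}: total = 718
  {β, δ}: total = 962
  {α, δ}: total = 988
  {α, β}: total = 1222
  {γ, δ}: total = 1243
Best pair: {β, γ} with total 692.

{β, γ}, total 692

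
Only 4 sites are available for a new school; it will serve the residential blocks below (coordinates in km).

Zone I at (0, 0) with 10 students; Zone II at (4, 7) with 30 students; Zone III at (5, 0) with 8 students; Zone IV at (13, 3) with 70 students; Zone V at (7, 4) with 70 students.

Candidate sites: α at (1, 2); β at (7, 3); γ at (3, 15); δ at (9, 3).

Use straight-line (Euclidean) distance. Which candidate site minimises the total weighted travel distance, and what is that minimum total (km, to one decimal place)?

β, total 745.0 km

Total weighted distance at each candidate:
  α (1, 2): total = 1518.7
  β (7, 3): total = 745.0
  γ (3, 15): total = 2428.7
  δ (9, 3): total = 763.5
Minimum is at β with total 745.0 km.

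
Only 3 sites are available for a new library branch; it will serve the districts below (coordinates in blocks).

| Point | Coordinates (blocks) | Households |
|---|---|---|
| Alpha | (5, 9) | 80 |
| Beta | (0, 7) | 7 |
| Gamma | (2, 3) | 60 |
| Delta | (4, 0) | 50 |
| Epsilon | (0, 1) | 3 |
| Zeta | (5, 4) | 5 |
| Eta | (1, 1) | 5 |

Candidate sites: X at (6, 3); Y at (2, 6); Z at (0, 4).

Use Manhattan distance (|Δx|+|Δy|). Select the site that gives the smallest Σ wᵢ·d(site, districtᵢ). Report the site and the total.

Total weighted distance at each candidate:
  X (6, 3): total = 1189
  Y (2, 6): total = 1157
  Z (0, 4): total = 1455
Minimum is at Y with total 1157 blocks.

Y, total 1157 blocks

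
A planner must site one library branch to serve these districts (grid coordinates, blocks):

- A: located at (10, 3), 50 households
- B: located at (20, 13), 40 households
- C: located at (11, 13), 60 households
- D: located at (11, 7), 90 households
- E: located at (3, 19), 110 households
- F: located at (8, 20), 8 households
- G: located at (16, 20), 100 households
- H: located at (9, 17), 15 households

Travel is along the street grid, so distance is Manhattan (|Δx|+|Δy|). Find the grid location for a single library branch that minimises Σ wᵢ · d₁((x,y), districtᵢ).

Manhattan distance separates: Σwᵢ(|x−xᵢ|+|y−yᵢ|) = Σwᵢ|x−xᵢ| + Σwᵢ|y−yᵢ|, so x and y are optimised independently as 1-D weighted medians.
Total weight W = 473; half = 236.5.
x-coordinate, sorted with cumulative weight:
  x=3 (E, w=110) cum 110
  x=8 (F, w=8) cum 118
  x=9 (H, w=15) cum 133
  x=10 (A, w=50) cum 183
  x=11 (C, w=60) cum 243  ← median
  x=11 (D, w=90) cum 333
  x=16 (G, w=100) cum 433
  x=20 (B, w=40) cum 473
⇒ x* = 11
y-coordinate, sorted with cumulative weight:
  y=3 (A, w=50) cum 50
  y=7 (D, w=90) cum 140
  y=13 (B, w=40) cum 180
  y=13 (C, w=60) cum 240  ← median
  y=17 (H, w=15) cum 255
  y=19 (E, w=110) cum 365
  y=20 (F, w=8) cum 373
  y=20 (G, w=100) cum 473
⇒ y* = 13

(11, 13)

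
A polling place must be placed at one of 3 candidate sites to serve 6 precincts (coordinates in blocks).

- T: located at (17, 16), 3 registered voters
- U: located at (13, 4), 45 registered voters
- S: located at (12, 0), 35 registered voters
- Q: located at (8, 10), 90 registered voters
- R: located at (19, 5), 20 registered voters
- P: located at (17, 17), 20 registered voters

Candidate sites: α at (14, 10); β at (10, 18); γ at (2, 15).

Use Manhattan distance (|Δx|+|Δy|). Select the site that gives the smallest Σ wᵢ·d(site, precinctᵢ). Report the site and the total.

Total weighted distance at each candidate:
  α (14, 10): total = 1702
  β (10, 18): total = 2992
  γ (2, 15): total = 3783
Minimum is at α with total 1702 blocks.

α, total 1702 blocks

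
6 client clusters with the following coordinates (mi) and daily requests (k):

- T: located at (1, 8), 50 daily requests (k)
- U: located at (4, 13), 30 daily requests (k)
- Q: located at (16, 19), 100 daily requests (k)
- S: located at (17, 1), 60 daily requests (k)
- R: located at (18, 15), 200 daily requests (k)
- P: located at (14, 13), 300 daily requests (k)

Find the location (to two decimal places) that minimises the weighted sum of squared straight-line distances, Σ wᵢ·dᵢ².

(14.31, 13.04)

The minimiser of Σwᵢ‖p−pᵢ‖² is the weighted centroid p* = (Σwᵢpᵢ)/(Σwᵢ).
Σwᵢ = 740.
Σwᵢxᵢ = 50·1 + 30·4 + 100·16 + 60·17 + 200·18 + 300·14 = 10590.
Σwᵢyᵢ = 50·8 + 30·13 + 100·19 + 60·1 + 200·15 + 300·13 = 9650.
x* = 10590/740 = 14.31, y* = 9650/740 = 13.04.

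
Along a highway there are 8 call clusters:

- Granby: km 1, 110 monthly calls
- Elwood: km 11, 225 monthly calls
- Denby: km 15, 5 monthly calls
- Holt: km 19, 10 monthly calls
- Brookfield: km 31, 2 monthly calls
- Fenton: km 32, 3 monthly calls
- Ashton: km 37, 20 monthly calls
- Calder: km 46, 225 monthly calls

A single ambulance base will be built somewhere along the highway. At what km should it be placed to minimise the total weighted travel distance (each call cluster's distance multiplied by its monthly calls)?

For a sum of weighted absolute distances on a line, the optimum is the weighted median (not the mean). Total weight W = 600; half-weight = 300.
Sort by position and accumulate weight:
  km 1 (Granby, w=110) → cum 110
  km 11 (Elwood, w=225) → cum 335  ≥ 300 → median here
  km 15 (Denby, w=5) → cum 340
  km 19 (Holt, w=10) → cum 350
  km 31 (Brookfield, w=2) → cum 352
  km 32 (Fenton, w=3) → cum 355
  km 37 (Ashton, w=20) → cum 375
  km 46 (Calder, w=225) → cum 600
Optimal location: km 11.

x = 11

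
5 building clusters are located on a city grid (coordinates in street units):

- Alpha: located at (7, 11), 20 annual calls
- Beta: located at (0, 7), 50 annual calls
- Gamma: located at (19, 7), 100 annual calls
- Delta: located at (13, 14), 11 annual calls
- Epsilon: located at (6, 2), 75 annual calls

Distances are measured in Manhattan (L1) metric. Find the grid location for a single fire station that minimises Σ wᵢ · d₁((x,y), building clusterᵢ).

Manhattan distance separates: Σwᵢ(|x−xᵢ|+|y−yᵢ|) = Σwᵢ|x−xᵢ| + Σwᵢ|y−yᵢ|, so x and y are optimised independently as 1-D weighted medians.
Total weight W = 256; half = 128.
x-coordinate, sorted with cumulative weight:
  x=0 (Beta, w=50) cum 50
  x=6 (Epsilon, w=75) cum 125
  x=7 (Alpha, w=20) cum 145  ← median
  x=13 (Delta, w=11) cum 156
  x=19 (Gamma, w=100) cum 256
⇒ x* = 7
y-coordinate, sorted with cumulative weight:
  y=2 (Epsilon, w=75) cum 75
  y=7 (Beta, w=50) cum 125
  y=7 (Gamma, w=100) cum 225  ← median
  y=11 (Alpha, w=20) cum 245
  y=14 (Delta, w=11) cum 256
⇒ y* = 7

(7, 7)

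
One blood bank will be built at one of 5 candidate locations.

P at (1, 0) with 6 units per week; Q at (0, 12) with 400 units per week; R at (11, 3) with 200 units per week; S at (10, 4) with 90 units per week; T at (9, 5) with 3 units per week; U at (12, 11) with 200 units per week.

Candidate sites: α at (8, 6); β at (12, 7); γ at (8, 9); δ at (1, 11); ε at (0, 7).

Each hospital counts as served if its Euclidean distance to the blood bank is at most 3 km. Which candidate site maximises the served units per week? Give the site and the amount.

δ, covering 400

Coverage radius r = 3 km; a point is covered iff (Δx)²+(Δy)² ≤ 3² = 9.
  α (8, 6): covers {S, T} → 93
  β (12, 7): covers {none} → 0
  γ (8, 9): covers {none} → 0
  δ (1, 11): covers {Q} → 400
  ε (0, 7): covers {none} → 0
Maximum coverage at δ: 400 units per week.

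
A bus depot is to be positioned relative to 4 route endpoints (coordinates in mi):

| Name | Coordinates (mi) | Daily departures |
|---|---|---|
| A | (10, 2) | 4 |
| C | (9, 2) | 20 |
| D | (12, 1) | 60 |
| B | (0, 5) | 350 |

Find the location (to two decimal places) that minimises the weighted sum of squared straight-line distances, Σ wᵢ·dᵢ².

(2.17, 4.28)

The minimiser of Σwᵢ‖p−pᵢ‖² is the weighted centroid p* = (Σwᵢpᵢ)/(Σwᵢ).
Σwᵢ = 434.
Σwᵢxᵢ = 4·10 + 20·9 + 60·12 + 350·0 = 940.
Σwᵢyᵢ = 4·2 + 20·2 + 60·1 + 350·5 = 1858.
x* = 940/434 = 2.17, y* = 1858/434 = 4.28.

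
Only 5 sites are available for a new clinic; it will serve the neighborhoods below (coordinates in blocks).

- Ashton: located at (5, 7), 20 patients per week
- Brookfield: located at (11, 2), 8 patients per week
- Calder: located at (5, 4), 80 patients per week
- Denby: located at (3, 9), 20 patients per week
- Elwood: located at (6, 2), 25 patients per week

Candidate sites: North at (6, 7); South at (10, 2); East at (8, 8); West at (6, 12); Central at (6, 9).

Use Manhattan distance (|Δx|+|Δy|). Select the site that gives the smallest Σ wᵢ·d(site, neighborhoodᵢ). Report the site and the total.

Total weighted distance at each candidate:
  North (6, 7): total = 645
  South (10, 2): total = 1148
  East (8, 8): total = 1032
  West (6, 12): total = 1330
  Central (6, 9): total = 871
Minimum is at North with total 645 blocks.

North, total 645 blocks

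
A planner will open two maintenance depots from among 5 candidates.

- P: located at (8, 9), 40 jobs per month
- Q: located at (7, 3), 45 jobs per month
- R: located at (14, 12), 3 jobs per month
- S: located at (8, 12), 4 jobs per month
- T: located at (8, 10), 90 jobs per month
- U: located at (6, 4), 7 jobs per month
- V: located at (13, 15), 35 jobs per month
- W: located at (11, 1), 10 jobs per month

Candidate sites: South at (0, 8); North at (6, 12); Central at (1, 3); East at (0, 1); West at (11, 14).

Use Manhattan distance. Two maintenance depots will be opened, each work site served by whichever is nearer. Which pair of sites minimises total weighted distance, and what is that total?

Evaluate every pair (each demand assigned to the nearer of the two):
  {North, West}: total = 1324
  {North, Central}: total = 1374
  {North, East}: total = 1513
  {Central, West}: total = 1522
  {South, North}: total = 1608
  {East, West}: total = 1668
  {South, West}: total = 1830
  {South, Central}: total = 2494
  {South, East}: total = 2640
  {Central, East}: total = 3172
Best pair: {North, West} with total 1324.

{North, West}, total 1324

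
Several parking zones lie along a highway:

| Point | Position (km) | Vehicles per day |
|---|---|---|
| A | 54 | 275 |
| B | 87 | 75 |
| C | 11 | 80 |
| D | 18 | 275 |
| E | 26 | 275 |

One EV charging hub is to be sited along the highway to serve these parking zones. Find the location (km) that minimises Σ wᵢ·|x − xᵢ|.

x = 26

For a sum of weighted absolute distances on a line, the optimum is the weighted median (not the mean). Total weight W = 980; half-weight = 490.
Sort by position and accumulate weight:
  km 11 (C, w=80) → cum 80
  km 18 (D, w=275) → cum 355
  km 26 (E, w=275) → cum 630  ≥ 490 → median here
  km 54 (A, w=275) → cum 905
  km 87 (B, w=75) → cum 980
Optimal location: km 26.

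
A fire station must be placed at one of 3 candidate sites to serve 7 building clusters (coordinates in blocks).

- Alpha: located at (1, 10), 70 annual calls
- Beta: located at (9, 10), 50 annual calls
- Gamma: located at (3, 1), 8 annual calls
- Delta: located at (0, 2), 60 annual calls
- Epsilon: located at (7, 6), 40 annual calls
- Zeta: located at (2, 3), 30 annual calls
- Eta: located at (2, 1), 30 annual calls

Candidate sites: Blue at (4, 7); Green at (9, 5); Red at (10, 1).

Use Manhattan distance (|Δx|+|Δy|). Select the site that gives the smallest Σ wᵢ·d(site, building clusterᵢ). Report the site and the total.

Total weighted distance at each candidate:
  Blue (4, 7): total = 1996
  Green (9, 5): total = 2680
  Red (10, 1): total = 3336
Minimum is at Blue with total 1996 blocks.

Blue, total 1996 blocks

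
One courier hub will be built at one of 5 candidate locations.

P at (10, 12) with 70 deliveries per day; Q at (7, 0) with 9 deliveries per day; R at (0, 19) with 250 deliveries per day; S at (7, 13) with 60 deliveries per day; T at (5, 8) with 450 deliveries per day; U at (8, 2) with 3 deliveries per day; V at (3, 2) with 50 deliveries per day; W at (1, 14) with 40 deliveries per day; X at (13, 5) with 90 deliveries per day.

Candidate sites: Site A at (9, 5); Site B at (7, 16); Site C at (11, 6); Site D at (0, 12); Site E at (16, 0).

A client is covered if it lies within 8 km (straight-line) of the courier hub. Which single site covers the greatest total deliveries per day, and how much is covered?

Site D, covering 800

Coverage radius r = 8 km; a point is covered iff (Δx)²+(Δy)² ≤ 8² = 64.
  Site A (9, 5): covers {P, Q, T, U, V, X} → 672
  Site B (7, 16): covers {P, R, S, W} → 420
  Site C (11, 6): covers {P, Q, T, U, X} → 622
  Site D (0, 12): covers {R, S, T, W} → 800
  Site E (16, 0): covers {X} → 90
Maximum coverage at Site D: 800 deliveries per day.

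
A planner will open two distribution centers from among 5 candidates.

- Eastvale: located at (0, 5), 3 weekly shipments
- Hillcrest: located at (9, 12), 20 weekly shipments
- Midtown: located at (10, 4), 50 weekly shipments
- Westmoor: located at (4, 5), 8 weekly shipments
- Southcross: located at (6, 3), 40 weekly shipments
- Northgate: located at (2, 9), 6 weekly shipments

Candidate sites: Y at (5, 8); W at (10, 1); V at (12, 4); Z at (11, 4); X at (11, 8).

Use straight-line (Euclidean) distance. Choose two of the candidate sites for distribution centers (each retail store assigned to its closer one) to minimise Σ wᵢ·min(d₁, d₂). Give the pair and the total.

Evaluate every pair (each demand assigned to the nearer of the two):
  {Y, Z}: total = 428.9
  {Y, V}: total = 478.9
  {Z, X}: total = 487.4
  {Y, W}: total = 503.8
  {W, Z}: total = 544.5
  {Y, X}: total = 561.3
  {W, X}: total = 562.7
  {V, Z}: total = 570.4
  {V, X}: total = 582.2
  {W, V}: total = 606.8
Best pair: {Y, Z} with total 428.9.

{Y, Z}, total 428.9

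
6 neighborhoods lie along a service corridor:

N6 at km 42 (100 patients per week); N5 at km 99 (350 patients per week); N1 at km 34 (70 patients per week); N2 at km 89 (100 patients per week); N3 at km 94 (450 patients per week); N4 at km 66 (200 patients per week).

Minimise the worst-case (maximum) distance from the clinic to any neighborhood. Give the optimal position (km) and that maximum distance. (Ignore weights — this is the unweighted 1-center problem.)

The 1-center on a line is the midpoint of the two extreme points: leftmost at 34, rightmost at 99.
Optimal location = (34 + 99)/2 = 66.5; maximum distance = (99 − 34)/2 = 32.5.

location 66.5, max distance 32.5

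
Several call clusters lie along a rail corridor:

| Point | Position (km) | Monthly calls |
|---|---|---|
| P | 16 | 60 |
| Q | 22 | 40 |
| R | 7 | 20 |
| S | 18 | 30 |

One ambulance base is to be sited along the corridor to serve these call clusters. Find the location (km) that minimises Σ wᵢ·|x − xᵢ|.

x = 16

For a sum of weighted absolute distances on a line, the optimum is the weighted median (not the mean). Total weight W = 150; half-weight = 75.
Sort by position and accumulate weight:
  km 7 (R, w=20) → cum 20
  km 16 (P, w=60) → cum 80  ≥ 75 → median here
  km 18 (S, w=30) → cum 110
  km 22 (Q, w=40) → cum 150
Optimal location: km 16.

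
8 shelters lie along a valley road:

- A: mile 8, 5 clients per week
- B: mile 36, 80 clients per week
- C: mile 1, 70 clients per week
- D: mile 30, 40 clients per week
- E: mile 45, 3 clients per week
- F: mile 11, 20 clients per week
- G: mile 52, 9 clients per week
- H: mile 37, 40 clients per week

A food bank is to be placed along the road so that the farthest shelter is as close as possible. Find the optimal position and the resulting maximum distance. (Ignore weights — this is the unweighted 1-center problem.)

location 26.5, max distance 25.5

The 1-center on a line is the midpoint of the two extreme points: leftmost at 1, rightmost at 52.
Optimal location = (1 + 52)/2 = 26.5; maximum distance = (52 − 1)/2 = 25.5.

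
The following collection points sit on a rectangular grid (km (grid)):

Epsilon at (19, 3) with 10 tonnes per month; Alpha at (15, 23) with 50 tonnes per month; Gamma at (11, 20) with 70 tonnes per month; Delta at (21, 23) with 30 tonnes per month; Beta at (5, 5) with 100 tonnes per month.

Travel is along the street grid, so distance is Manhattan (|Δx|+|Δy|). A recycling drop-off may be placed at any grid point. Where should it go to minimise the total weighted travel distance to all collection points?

(11, 20)

Manhattan distance separates: Σwᵢ(|x−xᵢ|+|y−yᵢ|) = Σwᵢ|x−xᵢ| + Σwᵢ|y−yᵢ|, so x and y are optimised independently as 1-D weighted medians.
Total weight W = 260; half = 130.
x-coordinate, sorted with cumulative weight:
  x=5 (Beta, w=100) cum 100
  x=11 (Gamma, w=70) cum 170  ← median
  x=15 (Alpha, w=50) cum 220
  x=19 (Epsilon, w=10) cum 230
  x=21 (Delta, w=30) cum 260
⇒ x* = 11
y-coordinate, sorted with cumulative weight:
  y=3 (Epsilon, w=10) cum 10
  y=5 (Beta, w=100) cum 110
  y=20 (Gamma, w=70) cum 180  ← median
  y=23 (Alpha, w=50) cum 230
  y=23 (Delta, w=30) cum 260
⇒ y* = 20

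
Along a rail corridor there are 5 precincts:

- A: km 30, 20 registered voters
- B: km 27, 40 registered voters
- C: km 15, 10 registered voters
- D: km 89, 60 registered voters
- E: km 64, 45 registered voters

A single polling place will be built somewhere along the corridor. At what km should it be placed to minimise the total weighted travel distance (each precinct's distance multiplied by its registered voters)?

For a sum of weighted absolute distances on a line, the optimum is the weighted median (not the mean). Total weight W = 175; half-weight = 87.5.
Sort by position and accumulate weight:
  km 15 (C, w=10) → cum 10
  km 27 (B, w=40) → cum 50
  km 30 (A, w=20) → cum 70
  km 64 (E, w=45) → cum 115  ≥ 87.5 → median here
  km 89 (D, w=60) → cum 175
Optimal location: km 64.

x = 64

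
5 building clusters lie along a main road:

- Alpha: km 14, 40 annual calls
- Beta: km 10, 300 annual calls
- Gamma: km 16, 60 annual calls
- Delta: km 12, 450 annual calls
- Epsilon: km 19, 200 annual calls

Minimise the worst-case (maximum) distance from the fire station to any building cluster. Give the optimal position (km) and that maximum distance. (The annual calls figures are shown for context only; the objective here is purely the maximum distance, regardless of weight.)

location 14.5, max distance 4.5

The 1-center on a line is the midpoint of the two extreme points: leftmost at 10, rightmost at 19.
Optimal location = (10 + 19)/2 = 14.5; maximum distance = (19 − 10)/2 = 4.5.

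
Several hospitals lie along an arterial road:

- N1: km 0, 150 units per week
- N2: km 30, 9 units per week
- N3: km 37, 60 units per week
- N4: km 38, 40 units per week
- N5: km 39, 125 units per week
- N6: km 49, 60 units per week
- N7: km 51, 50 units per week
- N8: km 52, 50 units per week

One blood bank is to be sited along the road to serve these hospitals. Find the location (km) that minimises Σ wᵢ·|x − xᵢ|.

For a sum of weighted absolute distances on a line, the optimum is the weighted median (not the mean). Total weight W = 544; half-weight = 272.
Sort by position and accumulate weight:
  km 0 (N1, w=150) → cum 150
  km 30 (N2, w=9) → cum 159
  km 37 (N3, w=60) → cum 219
  km 38 (N4, w=40) → cum 259
  km 39 (N5, w=125) → cum 384  ≥ 272 → median here
  km 49 (N6, w=60) → cum 444
  km 51 (N7, w=50) → cum 494
  km 52 (N8, w=50) → cum 544
Optimal location: km 39.

x = 39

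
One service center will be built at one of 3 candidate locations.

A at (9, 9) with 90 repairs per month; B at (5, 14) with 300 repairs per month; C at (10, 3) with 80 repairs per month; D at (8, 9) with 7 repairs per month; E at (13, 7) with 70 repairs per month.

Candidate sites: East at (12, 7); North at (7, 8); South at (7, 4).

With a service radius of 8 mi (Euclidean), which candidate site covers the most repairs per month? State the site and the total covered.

North, covering 547

Coverage radius r = 8 mi; a point is covered iff (Δx)²+(Δy)² ≤ 8² = 64.
  East (12, 7): covers {A, C, D, E} → 247
  North (7, 8): covers {A, B, C, D, E} → 547
  South (7, 4): covers {A, C, D, E} → 247
Maximum coverage at North: 547 repairs per month.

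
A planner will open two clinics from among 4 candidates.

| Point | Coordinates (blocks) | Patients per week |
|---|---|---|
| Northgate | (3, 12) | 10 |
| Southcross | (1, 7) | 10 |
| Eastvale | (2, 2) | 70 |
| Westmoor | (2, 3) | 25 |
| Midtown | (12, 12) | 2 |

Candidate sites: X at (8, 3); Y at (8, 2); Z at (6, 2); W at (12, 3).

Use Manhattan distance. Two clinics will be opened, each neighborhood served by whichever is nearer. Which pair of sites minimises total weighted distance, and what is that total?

Evaluate every pair (each demand assigned to the nearer of the two):
  {Z, W}: total = 653
  {X, Z}: total = 661
  {Y, Z}: total = 663
  {X, Y}: total = 846
  {Y, W}: total = 883
  {X, W}: total = 908
Best pair: {Z, W} with total 653.

{Z, W}, total 653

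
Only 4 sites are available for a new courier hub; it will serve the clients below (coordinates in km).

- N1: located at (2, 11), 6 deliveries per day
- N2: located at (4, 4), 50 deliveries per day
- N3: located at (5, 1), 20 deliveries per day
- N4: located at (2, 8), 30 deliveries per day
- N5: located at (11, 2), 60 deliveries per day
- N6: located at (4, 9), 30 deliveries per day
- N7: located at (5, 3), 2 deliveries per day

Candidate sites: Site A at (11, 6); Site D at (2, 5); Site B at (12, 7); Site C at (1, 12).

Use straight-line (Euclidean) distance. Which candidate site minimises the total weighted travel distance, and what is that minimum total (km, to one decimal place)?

Total weighted distance at each candidate:
  Site A (11, 6): total = 1340.5
  Site D (2, 5): total = 1048.4
  Site B (12, 7): total = 1547.2
  Site C (1, 12): total = 1789.0
Minimum is at Site D with total 1048.4 km.

Site D, total 1048.4 km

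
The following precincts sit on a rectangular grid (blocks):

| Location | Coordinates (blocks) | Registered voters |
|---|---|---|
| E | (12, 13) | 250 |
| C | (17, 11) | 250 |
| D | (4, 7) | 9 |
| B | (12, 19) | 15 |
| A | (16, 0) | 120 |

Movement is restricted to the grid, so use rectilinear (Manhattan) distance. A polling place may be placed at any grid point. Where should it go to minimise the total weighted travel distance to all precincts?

Manhattan distance separates: Σwᵢ(|x−xᵢ|+|y−yᵢ|) = Σwᵢ|x−xᵢ| + Σwᵢ|y−yᵢ|, so x and y are optimised independently as 1-D weighted medians.
Total weight W = 644; half = 322.
x-coordinate, sorted with cumulative weight:
  x=4 (D, w=9) cum 9
  x=12 (E, w=250) cum 259
  x=12 (B, w=15) cum 274
  x=16 (A, w=120) cum 394  ← median
  x=17 (C, w=250) cum 644
⇒ x* = 16
y-coordinate, sorted with cumulative weight:
  y=0 (A, w=120) cum 120
  y=7 (D, w=9) cum 129
  y=11 (C, w=250) cum 379  ← median
  y=13 (E, w=250) cum 629
  y=19 (B, w=15) cum 644
⇒ y* = 11

(16, 11)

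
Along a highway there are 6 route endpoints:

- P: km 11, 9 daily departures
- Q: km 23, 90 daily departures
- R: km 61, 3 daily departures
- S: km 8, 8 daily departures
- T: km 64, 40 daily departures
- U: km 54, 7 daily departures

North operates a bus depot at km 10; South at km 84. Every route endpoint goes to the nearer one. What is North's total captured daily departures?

The indifferent point is the midpoint (10+84)/2 = 47; route endpoints left of it (closer to North at 10) go to North, those right go to South.
  S at 8 (w=8) → North
  P at 11 (w=9) → North
  Q at 23 (w=90) → North
  U at 54 (w=7) → South
  R at 61 (w=3) → South
  T at 64 (w=40) → South
North captures 107; South captures 50.

107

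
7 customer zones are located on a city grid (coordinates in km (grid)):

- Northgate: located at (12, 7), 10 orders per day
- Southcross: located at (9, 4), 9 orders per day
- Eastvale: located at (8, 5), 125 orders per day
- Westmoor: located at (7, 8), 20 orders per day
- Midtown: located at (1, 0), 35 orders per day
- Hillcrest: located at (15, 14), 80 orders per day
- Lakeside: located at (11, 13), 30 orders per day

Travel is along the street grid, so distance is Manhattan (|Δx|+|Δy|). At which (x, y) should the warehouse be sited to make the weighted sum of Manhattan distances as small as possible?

Manhattan distance separates: Σwᵢ(|x−xᵢ|+|y−yᵢ|) = Σwᵢ|x−xᵢ| + Σwᵢ|y−yᵢ|, so x and y are optimised independently as 1-D weighted medians.
Total weight W = 309; half = 154.5.
x-coordinate, sorted with cumulative weight:
  x=1 (Midtown, w=35) cum 35
  x=7 (Westmoor, w=20) cum 55
  x=8 (Eastvale, w=125) cum 180  ← median
  x=9 (Southcross, w=9) cum 189
  x=11 (Lakeside, w=30) cum 219
  x=12 (Northgate, w=10) cum 229
  x=15 (Hillcrest, w=80) cum 309
⇒ x* = 8
y-coordinate, sorted with cumulative weight:
  y=0 (Midtown, w=35) cum 35
  y=4 (Southcross, w=9) cum 44
  y=5 (Eastvale, w=125) cum 169  ← median
  y=7 (Northgate, w=10) cum 179
  y=8 (Westmoor, w=20) cum 199
  y=13 (Lakeside, w=30) cum 229
  y=14 (Hillcrest, w=80) cum 309
⇒ y* = 5

(8, 5)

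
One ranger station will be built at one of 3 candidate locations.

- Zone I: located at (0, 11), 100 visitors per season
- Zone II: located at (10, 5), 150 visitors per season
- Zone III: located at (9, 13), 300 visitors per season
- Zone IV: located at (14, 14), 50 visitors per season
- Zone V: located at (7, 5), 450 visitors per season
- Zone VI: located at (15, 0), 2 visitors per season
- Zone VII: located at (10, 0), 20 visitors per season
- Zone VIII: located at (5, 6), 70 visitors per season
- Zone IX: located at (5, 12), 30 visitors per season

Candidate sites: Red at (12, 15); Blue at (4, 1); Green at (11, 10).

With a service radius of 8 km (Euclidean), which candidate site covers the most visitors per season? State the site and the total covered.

Green, covering 1050

Coverage radius r = 8 km; a point is covered iff (Δx)²+(Δy)² ≤ 8² = 64.
  Red (12, 15): covers {Zone III, Zone IV, Zone IX} → 380
  Blue (4, 1): covers {Zone II, Zone V, Zone VII, Zone VIII} → 690
  Green (11, 10): covers {Zone II, Zone III, Zone IV, Zone V, Zone VIII, Zone IX} → 1050
Maximum coverage at Green: 1050 visitors per season.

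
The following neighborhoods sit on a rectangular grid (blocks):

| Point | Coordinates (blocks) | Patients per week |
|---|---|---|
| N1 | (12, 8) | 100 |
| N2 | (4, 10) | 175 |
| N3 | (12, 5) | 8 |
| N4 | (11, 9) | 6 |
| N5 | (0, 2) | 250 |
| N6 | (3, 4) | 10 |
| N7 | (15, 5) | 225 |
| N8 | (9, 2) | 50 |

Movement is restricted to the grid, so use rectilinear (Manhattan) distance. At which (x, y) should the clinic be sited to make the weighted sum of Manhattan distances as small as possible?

(4, 5)

Manhattan distance separates: Σwᵢ(|x−xᵢ|+|y−yᵢ|) = Σwᵢ|x−xᵢ| + Σwᵢ|y−yᵢ|, so x and y are optimised independently as 1-D weighted medians.
Total weight W = 824; half = 412.
x-coordinate, sorted with cumulative weight:
  x=0 (N5, w=250) cum 250
  x=3 (N6, w=10) cum 260
  x=4 (N2, w=175) cum 435  ← median
  x=9 (N8, w=50) cum 485
  x=11 (N4, w=6) cum 491
  x=12 (N1, w=100) cum 591
  x=12 (N3, w=8) cum 599
  x=15 (N7, w=225) cum 824
⇒ x* = 4
y-coordinate, sorted with cumulative weight:
  y=2 (N5, w=250) cum 250
  y=2 (N8, w=50) cum 300
  y=4 (N6, w=10) cum 310
  y=5 (N3, w=8) cum 318
  y=5 (N7, w=225) cum 543  ← median
  y=8 (N1, w=100) cum 643
  y=9 (N4, w=6) cum 649
  y=10 (N2, w=175) cum 824
⇒ y* = 5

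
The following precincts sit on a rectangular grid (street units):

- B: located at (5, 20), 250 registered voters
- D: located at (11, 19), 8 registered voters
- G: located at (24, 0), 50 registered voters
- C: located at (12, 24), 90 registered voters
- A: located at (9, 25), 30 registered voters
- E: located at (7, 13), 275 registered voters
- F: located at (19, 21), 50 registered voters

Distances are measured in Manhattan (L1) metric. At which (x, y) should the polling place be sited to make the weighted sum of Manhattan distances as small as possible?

Manhattan distance separates: Σwᵢ(|x−xᵢ|+|y−yᵢ|) = Σwᵢ|x−xᵢ| + Σwᵢ|y−yᵢ|, so x and y are optimised independently as 1-D weighted medians.
Total weight W = 753; half = 376.5.
x-coordinate, sorted with cumulative weight:
  x=5 (B, w=250) cum 250
  x=7 (E, w=275) cum 525  ← median
  x=9 (A, w=30) cum 555
  x=11 (D, w=8) cum 563
  x=12 (C, w=90) cum 653
  x=19 (F, w=50) cum 703
  x=24 (G, w=50) cum 753
⇒ x* = 7
y-coordinate, sorted with cumulative weight:
  y=0 (G, w=50) cum 50
  y=13 (E, w=275) cum 325
  y=19 (D, w=8) cum 333
  y=20 (B, w=250) cum 583  ← median
  y=21 (F, w=50) cum 633
  y=24 (C, w=90) cum 723
  y=25 (A, w=30) cum 753
⇒ y* = 20

(7, 20)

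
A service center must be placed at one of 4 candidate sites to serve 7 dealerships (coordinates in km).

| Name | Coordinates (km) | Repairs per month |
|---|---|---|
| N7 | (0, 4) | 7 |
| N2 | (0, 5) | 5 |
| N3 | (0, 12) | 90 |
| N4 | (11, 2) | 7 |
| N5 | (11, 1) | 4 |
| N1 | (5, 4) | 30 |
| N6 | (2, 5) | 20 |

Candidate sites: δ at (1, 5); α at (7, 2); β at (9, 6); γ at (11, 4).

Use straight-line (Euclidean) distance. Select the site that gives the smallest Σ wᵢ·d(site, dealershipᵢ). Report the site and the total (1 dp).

δ, total 911.2 km

Total weighted distance at each candidate:
  δ (1, 5): total = 911.2
  α (7, 2): total = 1433.6
  β (9, 6): total = 1411.7
  γ (11, 4): total = 1743.5
Minimum is at δ with total 911.2 km.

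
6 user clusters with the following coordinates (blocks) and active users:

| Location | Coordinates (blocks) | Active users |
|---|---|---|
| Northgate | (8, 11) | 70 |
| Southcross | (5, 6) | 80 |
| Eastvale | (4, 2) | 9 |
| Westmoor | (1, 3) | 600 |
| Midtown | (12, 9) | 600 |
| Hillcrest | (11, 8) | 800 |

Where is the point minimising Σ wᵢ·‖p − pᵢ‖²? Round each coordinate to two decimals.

The minimiser of Σwᵢ‖p−pᵢ‖² is the weighted centroid p* = (Σwᵢpᵢ)/(Σwᵢ).
Σwᵢ = 2159.
Σwᵢxᵢ = 70·8 + 80·5 + 9·4 + 600·1 + 600·12 + 800·11 = 17596.
Σwᵢyᵢ = 70·11 + 80·6 + 9·2 + 600·3 + 600·9 + 800·8 = 14868.
x* = 17596/2159 = 8.15, y* = 14868/2159 = 6.89.

(8.15, 6.89)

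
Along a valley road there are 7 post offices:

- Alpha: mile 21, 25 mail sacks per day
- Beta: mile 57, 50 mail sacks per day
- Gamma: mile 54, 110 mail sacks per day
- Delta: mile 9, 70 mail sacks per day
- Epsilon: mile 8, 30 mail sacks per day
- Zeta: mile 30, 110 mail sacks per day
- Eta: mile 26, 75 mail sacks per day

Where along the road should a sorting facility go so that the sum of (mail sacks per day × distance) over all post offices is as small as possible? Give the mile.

For a sum of weighted absolute distances on a line, the optimum is the weighted median (not the mean). Total weight W = 470; half-weight = 235.
Sort by position and accumulate weight:
  mile 8 (Epsilon, w=30) → cum 30
  mile 9 (Delta, w=70) → cum 100
  mile 21 (Alpha, w=25) → cum 125
  mile 26 (Eta, w=75) → cum 200
  mile 30 (Zeta, w=110) → cum 310  ≥ 235 → median here
  mile 54 (Gamma, w=110) → cum 420
  mile 57 (Beta, w=50) → cum 470
Optimal location: mile 30.

x = 30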